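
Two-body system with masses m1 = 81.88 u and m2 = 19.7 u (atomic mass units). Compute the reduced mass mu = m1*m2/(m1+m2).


mu = m1 * m2 / (m1 + m2)
= 81.88 * 19.7 / (81.88 + 19.7)
= 1613.036 / 101.58
= 15.8795 u

15.8795


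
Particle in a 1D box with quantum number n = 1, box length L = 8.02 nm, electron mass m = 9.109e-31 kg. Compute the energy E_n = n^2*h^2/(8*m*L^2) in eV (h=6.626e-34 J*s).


E = n^2 * h^2 / (8 * m * L^2)
= 1^2 * (6.626e-34)^2 / (8 * 9.109e-31 * (8.02e-9)^2)
= 1 * 4.3904e-67 / (8 * 9.109e-31 * 6.4320e-17)
= 9.3668e-22 J
= 0.0058 eV

0.0058


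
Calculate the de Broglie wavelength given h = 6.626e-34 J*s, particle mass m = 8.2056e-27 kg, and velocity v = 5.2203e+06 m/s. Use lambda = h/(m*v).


lambda = h / (m * v)
= 6.626e-34 / (8.2056e-27 * 5.2203e+06)
= 6.626e-34 / 4.2836e-20
= 1.5468e-14 m

1.5468e-14


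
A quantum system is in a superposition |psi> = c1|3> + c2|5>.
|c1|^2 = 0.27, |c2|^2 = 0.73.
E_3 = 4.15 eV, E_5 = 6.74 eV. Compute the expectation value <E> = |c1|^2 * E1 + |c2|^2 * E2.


<E> = |c1|^2 * E1 + |c2|^2 * E2
= 0.27 * 4.15 + 0.73 * 6.74
= 1.1205 + 4.9202
= 6.0407 eV

6.0407


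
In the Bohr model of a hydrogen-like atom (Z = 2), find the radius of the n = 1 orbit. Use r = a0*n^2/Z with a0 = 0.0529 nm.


r = a0 * n^2 / Z
= 0.0529 * 1^2 / 2
= 0.0529 * 1 / 2
= 0.0265 nm

0.0265


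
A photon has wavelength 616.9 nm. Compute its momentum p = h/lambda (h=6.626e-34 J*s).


p = h / lambda
= 6.626e-34 / (616.9e-9)
= 6.626e-34 / 6.1690e-07
= 1.0741e-27 kg*m/s

1.0741e-27


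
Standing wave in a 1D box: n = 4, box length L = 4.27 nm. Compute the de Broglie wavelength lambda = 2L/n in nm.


lambda = 2L / n
= 2 * 4.27 / 4
= 8.54 / 4
= 2.135 nm

2.135


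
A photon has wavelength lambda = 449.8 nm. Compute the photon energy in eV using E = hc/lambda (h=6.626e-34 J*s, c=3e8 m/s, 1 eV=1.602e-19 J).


E = hc / lambda
= (6.626e-34)(3e8) / (449.8e-9)
= 1.9878e-25 / 4.4980e-07
= 4.4193e-19 J
Converting to eV: 4.4193e-19 / 1.602e-19
= 2.7586 eV

2.7586


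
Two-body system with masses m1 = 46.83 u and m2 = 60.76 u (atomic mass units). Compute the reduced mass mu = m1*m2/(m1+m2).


mu = m1 * m2 / (m1 + m2)
= 46.83 * 60.76 / (46.83 + 60.76)
= 2845.3908 / 107.59
= 26.4466 u

26.4466


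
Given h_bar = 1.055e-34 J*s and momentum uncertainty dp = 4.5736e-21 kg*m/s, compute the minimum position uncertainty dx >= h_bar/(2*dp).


dx = h_bar / (2 * dp)
= 1.055e-34 / (2 * 4.5736e-21)
= 1.055e-34 / 9.1472e-21
= 1.1534e-14 m

1.1534e-14


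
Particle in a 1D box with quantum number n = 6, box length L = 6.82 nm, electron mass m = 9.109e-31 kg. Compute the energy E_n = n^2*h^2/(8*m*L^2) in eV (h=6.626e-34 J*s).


E = n^2 * h^2 / (8 * m * L^2)
= 6^2 * (6.626e-34)^2 / (8 * 9.109e-31 * (6.82e-9)^2)
= 36 * 4.3904e-67 / (8 * 9.109e-31 * 4.6512e-17)
= 4.6631e-20 J
= 0.2911 eV

0.2911


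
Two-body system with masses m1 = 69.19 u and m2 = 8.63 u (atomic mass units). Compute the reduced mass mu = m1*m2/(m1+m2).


mu = m1 * m2 / (m1 + m2)
= 69.19 * 8.63 / (69.19 + 8.63)
= 597.1097 / 77.82
= 7.673 u

7.673


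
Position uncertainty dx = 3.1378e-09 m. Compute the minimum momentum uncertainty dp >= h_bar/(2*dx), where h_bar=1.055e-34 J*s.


dp = h_bar / (2 * dx)
= 1.055e-34 / (2 * 3.1378e-09)
= 1.055e-34 / 6.2756e-09
= 1.6811e-26 kg*m/s

1.6811e-26


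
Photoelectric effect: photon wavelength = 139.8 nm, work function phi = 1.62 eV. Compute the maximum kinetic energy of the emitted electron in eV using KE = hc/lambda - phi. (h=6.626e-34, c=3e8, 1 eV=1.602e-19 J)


E_photon = hc / lambda
= (6.626e-34)(3e8) / (139.8e-9)
= 1.4219e-18 J
= 8.8757 eV
KE = E_photon - phi
= 8.8757 - 1.62
= 7.2557 eV

7.2557


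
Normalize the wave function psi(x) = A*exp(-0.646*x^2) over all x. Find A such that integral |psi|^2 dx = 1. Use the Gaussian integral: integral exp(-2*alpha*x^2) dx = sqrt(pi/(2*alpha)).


integral |psi|^2 dx = A^2 * sqrt(pi/(2*alpha)) = 1
A^2 = sqrt(2*alpha/pi)
= sqrt(2 * 0.646 / pi)
= 0.641293
A = sqrt(0.641293)
= 0.8008

0.8008


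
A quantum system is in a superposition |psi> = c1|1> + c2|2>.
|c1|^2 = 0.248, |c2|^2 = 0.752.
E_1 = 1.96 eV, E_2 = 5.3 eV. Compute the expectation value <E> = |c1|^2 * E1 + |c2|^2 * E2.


<E> = |c1|^2 * E1 + |c2|^2 * E2
= 0.248 * 1.96 + 0.752 * 5.3
= 0.4861 + 3.9856
= 4.4717 eV

4.4717


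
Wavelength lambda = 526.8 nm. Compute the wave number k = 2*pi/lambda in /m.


k = 2 * pi / lambda
= 6.2832 / (526.8e-9)
= 6.2832 / 5.2680e-07
= 1.1927e+07 /m

1.1927e+07


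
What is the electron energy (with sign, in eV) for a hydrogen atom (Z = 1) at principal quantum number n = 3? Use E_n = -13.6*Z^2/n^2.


E_n = -13.6 * Z^2 / n^2
= -13.6 * 1^2 / 3^2
= -13.6 * 1 / 9
= -1.5111 eV

-1.5111


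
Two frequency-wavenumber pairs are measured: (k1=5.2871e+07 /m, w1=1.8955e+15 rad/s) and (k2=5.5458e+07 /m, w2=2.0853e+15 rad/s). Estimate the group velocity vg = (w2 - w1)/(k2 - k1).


vg = (w2 - w1) / (k2 - k1)
= (2.0853e+15 - 1.8955e+15) / (5.5458e+07 - 5.2871e+07)
= 1.8980e+14 / 2.5870e+06
= 7.3367e+07 m/s

7.3367e+07


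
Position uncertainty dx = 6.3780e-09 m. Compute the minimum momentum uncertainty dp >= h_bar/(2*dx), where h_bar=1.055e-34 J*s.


dp = h_bar / (2 * dx)
= 1.055e-34 / (2 * 6.3780e-09)
= 1.055e-34 / 1.2756e-08
= 8.2706e-27 kg*m/s

8.2706e-27


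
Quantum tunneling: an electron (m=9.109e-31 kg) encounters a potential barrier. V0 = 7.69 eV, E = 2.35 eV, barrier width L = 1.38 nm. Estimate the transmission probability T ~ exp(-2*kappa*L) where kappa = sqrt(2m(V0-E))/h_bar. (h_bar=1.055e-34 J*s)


V0 - E = 5.34 eV = 8.5547e-19 J
kappa = sqrt(2 * m * (V0-E)) / h_bar
= sqrt(2 * 9.109e-31 * 8.5547e-19) / 1.055e-34
= 1.1833e+10 /m
2*kappa*L = 2 * 1.1833e+10 * 1.38e-9
= 32.6594
T = exp(-32.6594) = 6.549097e-15

6.549097e-15


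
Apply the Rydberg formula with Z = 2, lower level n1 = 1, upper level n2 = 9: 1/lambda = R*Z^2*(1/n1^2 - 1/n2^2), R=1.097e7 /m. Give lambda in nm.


1/lambda = R * Z^2 * (1/n1^2 - 1/n2^2)
= 1.097e7 * 2^2 * (1/1^2 - 1/9^2)
= 1.097e7 * 4 * (1.0 - 0.012346)
= 4.3338e+07 /m
lambda = 1 / 4.3338e+07
= 23.0743 nm

23.0743


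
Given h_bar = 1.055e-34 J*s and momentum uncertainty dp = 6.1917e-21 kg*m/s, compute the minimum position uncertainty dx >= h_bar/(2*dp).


dx = h_bar / (2 * dp)
= 1.055e-34 / (2 * 6.1917e-21)
= 1.055e-34 / 1.2383e-20
= 8.5195e-15 m

8.5195e-15


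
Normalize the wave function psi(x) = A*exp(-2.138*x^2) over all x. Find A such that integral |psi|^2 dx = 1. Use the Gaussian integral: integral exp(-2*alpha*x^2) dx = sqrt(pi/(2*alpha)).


integral |psi|^2 dx = A^2 * sqrt(pi/(2*alpha)) = 1
A^2 = sqrt(2*alpha/pi)
= sqrt(2 * 2.138 / pi)
= 1.166659
A = sqrt(1.166659)
= 1.0801

1.0801


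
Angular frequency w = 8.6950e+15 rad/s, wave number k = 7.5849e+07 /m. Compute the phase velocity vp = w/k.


vp = w / k
= 8.6950e+15 / 7.5849e+07
= 1.1464e+08 m/s

1.1464e+08


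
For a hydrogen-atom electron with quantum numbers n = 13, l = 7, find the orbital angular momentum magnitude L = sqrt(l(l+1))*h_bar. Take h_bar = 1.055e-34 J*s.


L = sqrt(l*(l+1)) * h_bar
= sqrt(7 * 8) * 1.055e-34
= sqrt(56) * 1.055e-34
= 7.4833 * 1.055e-34
= 7.8949e-34 J*s

7.8949e-34


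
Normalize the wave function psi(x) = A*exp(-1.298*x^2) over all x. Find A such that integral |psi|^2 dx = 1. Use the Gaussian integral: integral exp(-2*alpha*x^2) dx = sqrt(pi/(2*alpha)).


integral |psi|^2 dx = A^2 * sqrt(pi/(2*alpha)) = 1
A^2 = sqrt(2*alpha/pi)
= sqrt(2 * 1.298 / pi)
= 0.909028
A = sqrt(0.909028)
= 0.9534

0.9534


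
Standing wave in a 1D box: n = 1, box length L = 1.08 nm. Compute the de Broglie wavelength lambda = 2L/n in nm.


lambda = 2L / n
= 2 * 1.08 / 1
= 2.16 / 1
= 2.16 nm

2.16


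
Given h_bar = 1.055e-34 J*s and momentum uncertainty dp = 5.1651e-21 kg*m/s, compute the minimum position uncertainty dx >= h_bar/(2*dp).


dx = h_bar / (2 * dp)
= 1.055e-34 / (2 * 5.1651e-21)
= 1.055e-34 / 1.0330e-20
= 1.0213e-14 m

1.0213e-14


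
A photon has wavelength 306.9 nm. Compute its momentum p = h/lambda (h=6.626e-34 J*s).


p = h / lambda
= 6.626e-34 / (306.9e-9)
= 6.626e-34 / 3.0690e-07
= 2.1590e-27 kg*m/s

2.1590e-27


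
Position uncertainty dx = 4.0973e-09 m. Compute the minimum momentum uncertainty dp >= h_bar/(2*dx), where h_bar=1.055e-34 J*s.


dp = h_bar / (2 * dx)
= 1.055e-34 / (2 * 4.0973e-09)
= 1.055e-34 / 8.1946e-09
= 1.2874e-26 kg*m/s

1.2874e-26


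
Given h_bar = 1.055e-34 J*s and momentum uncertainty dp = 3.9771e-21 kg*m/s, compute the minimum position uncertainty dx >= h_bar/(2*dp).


dx = h_bar / (2 * dp)
= 1.055e-34 / (2 * 3.9771e-21)
= 1.055e-34 / 7.9542e-21
= 1.3263e-14 m

1.3263e-14


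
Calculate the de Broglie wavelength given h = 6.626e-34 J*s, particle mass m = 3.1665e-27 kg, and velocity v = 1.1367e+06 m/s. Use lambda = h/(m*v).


lambda = h / (m * v)
= 6.626e-34 / (3.1665e-27 * 1.1367e+06)
= 6.626e-34 / 3.5994e-21
= 1.8409e-13 m

1.8409e-13


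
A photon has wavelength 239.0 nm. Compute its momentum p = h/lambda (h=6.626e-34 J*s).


p = h / lambda
= 6.626e-34 / (239.0e-9)
= 6.626e-34 / 2.3900e-07
= 2.7724e-27 kg*m/s

2.7724e-27


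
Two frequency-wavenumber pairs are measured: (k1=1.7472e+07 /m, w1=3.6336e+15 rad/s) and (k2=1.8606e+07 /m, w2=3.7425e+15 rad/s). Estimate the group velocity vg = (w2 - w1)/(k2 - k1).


vg = (w2 - w1) / (k2 - k1)
= (3.7425e+15 - 3.6336e+15) / (1.8606e+07 - 1.7472e+07)
= 1.0890e+14 / 1.1340e+06
= 9.6032e+07 m/s

9.6032e+07


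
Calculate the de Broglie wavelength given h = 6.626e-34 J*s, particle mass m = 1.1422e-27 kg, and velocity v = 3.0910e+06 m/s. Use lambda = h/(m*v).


lambda = h / (m * v)
= 6.626e-34 / (1.1422e-27 * 3.0910e+06)
= 6.626e-34 / 3.5305e-21
= 1.8768e-13 m

1.8768e-13


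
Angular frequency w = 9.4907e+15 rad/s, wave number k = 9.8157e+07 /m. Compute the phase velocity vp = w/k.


vp = w / k
= 9.4907e+15 / 9.8157e+07
= 9.6689e+07 m/s

9.6689e+07


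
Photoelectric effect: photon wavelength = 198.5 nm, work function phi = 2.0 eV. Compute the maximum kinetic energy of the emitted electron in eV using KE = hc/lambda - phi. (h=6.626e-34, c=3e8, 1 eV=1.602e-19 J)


E_photon = hc / lambda
= (6.626e-34)(3e8) / (198.5e-9)
= 1.0014e-18 J
= 6.251 eV
KE = E_photon - phi
= 6.251 - 2.0
= 4.251 eV

4.251


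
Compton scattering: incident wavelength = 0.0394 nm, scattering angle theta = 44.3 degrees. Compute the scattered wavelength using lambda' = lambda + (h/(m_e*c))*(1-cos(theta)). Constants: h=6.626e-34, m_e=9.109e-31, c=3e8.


Compton wavelength: h/(m_e*c) = 2.4247e-12 m
d_lambda = 2.4247e-12 * (1 - cos(44.3 deg))
= 2.4247e-12 * 0.284307
= 6.8936e-13 m = 0.000689 nm
lambda' = 0.0394 + 0.000689
= 0.040089 nm

0.040089


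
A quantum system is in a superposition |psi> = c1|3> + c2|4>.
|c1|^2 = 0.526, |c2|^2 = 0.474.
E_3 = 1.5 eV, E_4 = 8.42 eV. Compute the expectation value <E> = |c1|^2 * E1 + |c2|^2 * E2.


<E> = |c1|^2 * E1 + |c2|^2 * E2
= 0.526 * 1.5 + 0.474 * 8.42
= 0.789 + 3.9911
= 4.7801 eV

4.7801


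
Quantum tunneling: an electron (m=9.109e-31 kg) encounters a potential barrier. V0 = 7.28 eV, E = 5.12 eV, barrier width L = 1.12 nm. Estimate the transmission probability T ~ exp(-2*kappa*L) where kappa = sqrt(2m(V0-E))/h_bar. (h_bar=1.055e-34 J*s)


V0 - E = 2.16 eV = 3.4603e-19 J
kappa = sqrt(2 * m * (V0-E)) / h_bar
= sqrt(2 * 9.109e-31 * 3.4603e-19) / 1.055e-34
= 7.5259e+09 /m
2*kappa*L = 2 * 7.5259e+09 * 1.12e-9
= 16.8579
T = exp(-16.8579) = 4.771968e-08

4.771968e-08


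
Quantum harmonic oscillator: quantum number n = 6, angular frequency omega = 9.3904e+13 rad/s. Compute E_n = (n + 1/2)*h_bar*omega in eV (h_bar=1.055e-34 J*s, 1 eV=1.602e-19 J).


E = (n + 1/2) * h_bar * omega
= (6 + 0.5) * 1.055e-34 * 9.3904e+13
= 6.5 * 9.9069e-21
= 6.4395e-20 J
= 0.402 eV

0.402


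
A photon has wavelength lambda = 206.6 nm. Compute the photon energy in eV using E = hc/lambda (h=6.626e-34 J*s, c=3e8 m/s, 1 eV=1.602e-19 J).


E = hc / lambda
= (6.626e-34)(3e8) / (206.6e-9)
= 1.9878e-25 / 2.0660e-07
= 9.6215e-19 J
Converting to eV: 9.6215e-19 / 1.602e-19
= 6.0059 eV

6.0059


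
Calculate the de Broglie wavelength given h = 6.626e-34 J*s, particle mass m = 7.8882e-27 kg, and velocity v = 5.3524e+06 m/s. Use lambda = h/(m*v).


lambda = h / (m * v)
= 6.626e-34 / (7.8882e-27 * 5.3524e+06)
= 6.626e-34 / 4.2221e-20
= 1.5694e-14 m

1.5694e-14


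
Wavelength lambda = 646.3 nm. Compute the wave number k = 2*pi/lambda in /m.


k = 2 * pi / lambda
= 6.2832 / (646.3e-9)
= 6.2832 / 6.4630e-07
= 9.7218e+06 /m

9.7218e+06


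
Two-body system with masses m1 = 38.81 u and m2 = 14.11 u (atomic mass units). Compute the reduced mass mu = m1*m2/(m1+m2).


mu = m1 * m2 / (m1 + m2)
= 38.81 * 14.11 / (38.81 + 14.11)
= 547.6091 / 52.92
= 10.3479 u

10.3479


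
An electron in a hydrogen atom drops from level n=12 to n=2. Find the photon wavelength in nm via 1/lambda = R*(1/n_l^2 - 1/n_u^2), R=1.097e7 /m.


1/lambda = R * (1/n_l^2 - 1/n_u^2)
= 1.097e7 * (1/2^2 - 1/12^2)
= 1.097e7 * (0.25 - 0.006944)
= 1.097e7 * 0.243056
= 2.6663e+06 /m
lambda = 1 / 2.6663e+06 = 375.0488 nm

375.0488


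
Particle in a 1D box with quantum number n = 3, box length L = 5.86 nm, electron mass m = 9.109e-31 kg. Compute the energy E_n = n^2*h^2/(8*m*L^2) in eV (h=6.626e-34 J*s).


E = n^2 * h^2 / (8 * m * L^2)
= 3^2 * (6.626e-34)^2 / (8 * 9.109e-31 * (5.86e-9)^2)
= 9 * 4.3904e-67 / (8 * 9.109e-31 * 3.4340e-17)
= 1.5790e-20 J
= 0.0986 eV

0.0986


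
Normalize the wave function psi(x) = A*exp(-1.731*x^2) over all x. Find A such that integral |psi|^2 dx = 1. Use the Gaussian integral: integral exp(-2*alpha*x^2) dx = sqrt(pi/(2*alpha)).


integral |psi|^2 dx = A^2 * sqrt(pi/(2*alpha)) = 1
A^2 = sqrt(2*alpha/pi)
= sqrt(2 * 1.731 / pi)
= 1.049757
A = sqrt(1.049757)
= 1.0246

1.0246


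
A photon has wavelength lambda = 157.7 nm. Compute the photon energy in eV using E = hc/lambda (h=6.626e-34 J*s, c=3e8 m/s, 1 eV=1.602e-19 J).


E = hc / lambda
= (6.626e-34)(3e8) / (157.7e-9)
= 1.9878e-25 / 1.5770e-07
= 1.2605e-18 J
Converting to eV: 1.2605e-18 / 1.602e-19
= 7.8683 eV

7.8683


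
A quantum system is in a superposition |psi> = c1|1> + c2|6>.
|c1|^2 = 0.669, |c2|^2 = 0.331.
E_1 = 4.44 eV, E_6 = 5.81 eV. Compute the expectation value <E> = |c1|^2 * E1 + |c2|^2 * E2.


<E> = |c1|^2 * E1 + |c2|^2 * E2
= 0.669 * 4.44 + 0.331 * 5.81
= 2.9704 + 1.9231
= 4.8935 eV

4.8935


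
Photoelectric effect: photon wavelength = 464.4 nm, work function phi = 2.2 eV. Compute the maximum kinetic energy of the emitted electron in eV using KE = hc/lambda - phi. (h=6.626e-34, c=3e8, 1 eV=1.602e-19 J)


E_photon = hc / lambda
= (6.626e-34)(3e8) / (464.4e-9)
= 4.2804e-19 J
= 2.6719 eV
KE = E_photon - phi
= 2.6719 - 2.2
= 0.4719 eV

0.4719


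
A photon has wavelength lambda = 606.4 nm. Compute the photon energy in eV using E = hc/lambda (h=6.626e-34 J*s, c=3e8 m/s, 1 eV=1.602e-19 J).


E = hc / lambda
= (6.626e-34)(3e8) / (606.4e-9)
= 1.9878e-25 / 6.0640e-07
= 3.2780e-19 J
Converting to eV: 3.2780e-19 / 1.602e-19
= 2.0462 eV

2.0462


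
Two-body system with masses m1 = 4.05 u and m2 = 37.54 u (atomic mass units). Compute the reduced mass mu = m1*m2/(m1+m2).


mu = m1 * m2 / (m1 + m2)
= 4.05 * 37.54 / (4.05 + 37.54)
= 152.037 / 41.59
= 3.6556 u

3.6556


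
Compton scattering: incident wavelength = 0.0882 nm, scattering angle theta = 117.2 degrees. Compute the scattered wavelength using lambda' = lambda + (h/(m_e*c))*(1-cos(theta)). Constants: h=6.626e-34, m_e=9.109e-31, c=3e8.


Compton wavelength: h/(m_e*c) = 2.4247e-12 m
d_lambda = 2.4247e-12 * (1 - cos(117.2 deg))
= 2.4247e-12 * 1.457098
= 3.5330e-12 m = 0.003533 nm
lambda' = 0.0882 + 0.003533
= 0.091733 nm

0.091733


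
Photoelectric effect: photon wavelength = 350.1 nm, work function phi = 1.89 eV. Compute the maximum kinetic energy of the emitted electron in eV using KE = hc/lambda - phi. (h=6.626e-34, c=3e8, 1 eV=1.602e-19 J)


E_photon = hc / lambda
= (6.626e-34)(3e8) / (350.1e-9)
= 5.6778e-19 J
= 3.5442 eV
KE = E_photon - phi
= 3.5442 - 1.89
= 1.6542 eV

1.6542


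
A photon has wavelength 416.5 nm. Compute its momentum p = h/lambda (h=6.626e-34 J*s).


p = h / lambda
= 6.626e-34 / (416.5e-9)
= 6.626e-34 / 4.1650e-07
= 1.5909e-27 kg*m/s

1.5909e-27


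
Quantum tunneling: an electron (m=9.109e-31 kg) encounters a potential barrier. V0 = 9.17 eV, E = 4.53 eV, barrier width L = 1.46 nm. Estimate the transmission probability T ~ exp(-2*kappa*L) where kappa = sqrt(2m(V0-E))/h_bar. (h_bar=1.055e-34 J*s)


V0 - E = 4.64 eV = 7.4333e-19 J
kappa = sqrt(2 * m * (V0-E)) / h_bar
= sqrt(2 * 9.109e-31 * 7.4333e-19) / 1.055e-34
= 1.1030e+10 /m
2*kappa*L = 2 * 1.1030e+10 * 1.46e-9
= 32.2085
T = exp(-32.2085) = 1.028041e-14

1.028041e-14


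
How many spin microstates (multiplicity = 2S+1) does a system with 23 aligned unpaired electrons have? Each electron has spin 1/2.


Total spin S = N * (1/2) = 23 * 0.5 = 11.5
Spin multiplicity = 2S + 1
= 2 * 11.5 + 1
= 24

24


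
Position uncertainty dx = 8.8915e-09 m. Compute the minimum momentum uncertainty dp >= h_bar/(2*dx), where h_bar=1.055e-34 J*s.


dp = h_bar / (2 * dx)
= 1.055e-34 / (2 * 8.8915e-09)
= 1.055e-34 / 1.7783e-08
= 5.9326e-27 kg*m/s

5.9326e-27


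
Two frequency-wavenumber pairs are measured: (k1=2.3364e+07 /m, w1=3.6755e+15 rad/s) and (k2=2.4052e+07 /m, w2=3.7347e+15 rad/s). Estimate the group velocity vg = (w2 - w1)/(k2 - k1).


vg = (w2 - w1) / (k2 - k1)
= (3.7347e+15 - 3.6755e+15) / (2.4052e+07 - 2.3364e+07)
= 5.9200e+13 / 6.8800e+05
= 8.6047e+07 m/s

8.6047e+07


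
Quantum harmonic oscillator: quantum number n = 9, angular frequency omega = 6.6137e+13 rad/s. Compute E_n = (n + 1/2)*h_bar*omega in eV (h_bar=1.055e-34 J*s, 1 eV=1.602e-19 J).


E = (n + 1/2) * h_bar * omega
= (9 + 0.5) * 1.055e-34 * 6.6137e+13
= 9.5 * 6.9775e-21
= 6.6286e-20 J
= 0.4138 eV

0.4138


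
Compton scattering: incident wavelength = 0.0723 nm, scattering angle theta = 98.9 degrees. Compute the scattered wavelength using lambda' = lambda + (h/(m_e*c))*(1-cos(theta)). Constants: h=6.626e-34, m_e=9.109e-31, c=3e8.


Compton wavelength: h/(m_e*c) = 2.4247e-12 m
d_lambda = 2.4247e-12 * (1 - cos(98.9 deg))
= 2.4247e-12 * 1.15471
= 2.7998e-12 m = 0.0028 nm
lambda' = 0.0723 + 0.0028
= 0.0751 nm

0.0751


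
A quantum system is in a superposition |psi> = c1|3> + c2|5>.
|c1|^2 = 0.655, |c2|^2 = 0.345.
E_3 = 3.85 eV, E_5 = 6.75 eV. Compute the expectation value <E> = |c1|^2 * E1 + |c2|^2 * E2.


<E> = |c1|^2 * E1 + |c2|^2 * E2
= 0.655 * 3.85 + 0.345 * 6.75
= 2.5218 + 2.3287
= 4.8505 eV

4.8505


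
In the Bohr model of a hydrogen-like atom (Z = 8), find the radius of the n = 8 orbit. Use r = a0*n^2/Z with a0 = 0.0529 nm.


r = a0 * n^2 / Z
= 0.0529 * 8^2 / 8
= 0.0529 * 64 / 8
= 0.4232 nm

0.4232


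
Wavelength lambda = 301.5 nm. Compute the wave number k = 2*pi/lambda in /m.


k = 2 * pi / lambda
= 6.2832 / (301.5e-9)
= 6.2832 / 3.0150e-07
= 2.0840e+07 /m

2.0840e+07


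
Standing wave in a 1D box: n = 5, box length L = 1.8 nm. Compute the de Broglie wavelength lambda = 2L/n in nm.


lambda = 2L / n
= 2 * 1.8 / 5
= 3.6 / 5
= 0.72 nm

0.72


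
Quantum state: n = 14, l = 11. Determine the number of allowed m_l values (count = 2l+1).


m_l ranges from -l to +l in integer steps
So m_l goes from -11 to +11
Count = 2l + 1 = 2*11 + 1
= 23

23


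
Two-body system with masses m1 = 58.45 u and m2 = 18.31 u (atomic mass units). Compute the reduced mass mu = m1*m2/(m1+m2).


mu = m1 * m2 / (m1 + m2)
= 58.45 * 18.31 / (58.45 + 18.31)
= 1070.2195 / 76.76
= 13.9424 u

13.9424


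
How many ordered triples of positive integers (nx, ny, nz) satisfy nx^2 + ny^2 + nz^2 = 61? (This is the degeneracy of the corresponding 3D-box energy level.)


Enumerate all (nx, ny, nz) with nx^2 + ny^2 + nz^2 = 61:
(3,4,6)
(3,6,4)
(4,3,6)
(4,6,3)
(6,3,4)
(6,4,3)
Total degeneracy = 6

6


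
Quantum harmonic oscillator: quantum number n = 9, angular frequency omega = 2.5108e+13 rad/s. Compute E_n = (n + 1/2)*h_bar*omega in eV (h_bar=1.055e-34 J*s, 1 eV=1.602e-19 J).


E = (n + 1/2) * h_bar * omega
= (9 + 0.5) * 1.055e-34 * 2.5108e+13
= 9.5 * 2.6489e-21
= 2.5164e-20 J
= 0.1571 eV

0.1571


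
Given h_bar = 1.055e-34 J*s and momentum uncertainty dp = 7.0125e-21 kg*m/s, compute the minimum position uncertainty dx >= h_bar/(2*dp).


dx = h_bar / (2 * dp)
= 1.055e-34 / (2 * 7.0125e-21)
= 1.055e-34 / 1.4025e-20
= 7.5223e-15 m

7.5223e-15


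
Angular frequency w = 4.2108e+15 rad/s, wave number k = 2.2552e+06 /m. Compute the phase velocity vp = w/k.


vp = w / k
= 4.2108e+15 / 2.2552e+06
= 1.8672e+09 m/s

1.8672e+09


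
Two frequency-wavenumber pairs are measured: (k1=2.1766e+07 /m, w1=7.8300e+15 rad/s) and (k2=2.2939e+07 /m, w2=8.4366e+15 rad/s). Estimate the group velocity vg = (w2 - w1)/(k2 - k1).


vg = (w2 - w1) / (k2 - k1)
= (8.4366e+15 - 7.8300e+15) / (2.2939e+07 - 2.1766e+07)
= 6.0660e+14 / 1.1730e+06
= 5.1714e+08 m/s

5.1714e+08


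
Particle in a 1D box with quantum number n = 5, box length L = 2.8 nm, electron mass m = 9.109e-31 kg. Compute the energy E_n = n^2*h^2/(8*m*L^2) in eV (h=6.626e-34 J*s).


E = n^2 * h^2 / (8 * m * L^2)
= 5^2 * (6.626e-34)^2 / (8 * 9.109e-31 * (2.8e-9)^2)
= 25 * 4.3904e-67 / (8 * 9.109e-31 * 7.8400e-18)
= 1.9212e-19 J
= 1.1992 eV

1.1992


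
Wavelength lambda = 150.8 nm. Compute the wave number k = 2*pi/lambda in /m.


k = 2 * pi / lambda
= 6.2832 / (150.8e-9)
= 6.2832 / 1.5080e-07
= 4.1666e+07 /m

4.1666e+07


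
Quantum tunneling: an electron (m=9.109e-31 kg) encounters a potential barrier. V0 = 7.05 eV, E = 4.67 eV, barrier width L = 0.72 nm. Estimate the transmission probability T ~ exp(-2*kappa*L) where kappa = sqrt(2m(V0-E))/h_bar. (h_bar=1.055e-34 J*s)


V0 - E = 2.38 eV = 3.8128e-19 J
kappa = sqrt(2 * m * (V0-E)) / h_bar
= sqrt(2 * 9.109e-31 * 3.8128e-19) / 1.055e-34
= 7.8998e+09 /m
2*kappa*L = 2 * 7.8998e+09 * 0.72e-9
= 11.3758
T = exp(-11.3758) = 1.147027e-05

1.147027e-05


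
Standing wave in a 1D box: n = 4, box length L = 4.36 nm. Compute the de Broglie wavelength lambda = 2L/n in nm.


lambda = 2L / n
= 2 * 4.36 / 4
= 8.72 / 4
= 2.18 nm

2.18


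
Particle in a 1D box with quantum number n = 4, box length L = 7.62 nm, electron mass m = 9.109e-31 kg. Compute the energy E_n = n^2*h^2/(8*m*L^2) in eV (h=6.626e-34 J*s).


E = n^2 * h^2 / (8 * m * L^2)
= 4^2 * (6.626e-34)^2 / (8 * 9.109e-31 * (7.62e-9)^2)
= 16 * 4.3904e-67 / (8 * 9.109e-31 * 5.8064e-17)
= 1.6602e-20 J
= 0.1036 eV

0.1036


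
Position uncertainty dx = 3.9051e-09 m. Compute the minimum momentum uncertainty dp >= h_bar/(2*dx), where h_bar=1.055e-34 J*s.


dp = h_bar / (2 * dx)
= 1.055e-34 / (2 * 3.9051e-09)
= 1.055e-34 / 7.8102e-09
= 1.3508e-26 kg*m/s

1.3508e-26


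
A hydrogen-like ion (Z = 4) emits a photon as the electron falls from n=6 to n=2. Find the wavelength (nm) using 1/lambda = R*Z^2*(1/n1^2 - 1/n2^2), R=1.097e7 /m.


1/lambda = R * Z^2 * (1/n1^2 - 1/n2^2)
= 1.097e7 * 4^2 * (1/2^2 - 1/6^2)
= 1.097e7 * 16 * (0.25 - 0.027778)
= 3.9004e+07 /m
lambda = 1 / 3.9004e+07
= 25.6381 nm

25.6381


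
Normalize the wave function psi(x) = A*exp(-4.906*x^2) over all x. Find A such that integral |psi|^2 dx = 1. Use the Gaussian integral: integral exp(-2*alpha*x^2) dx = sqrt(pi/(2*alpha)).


integral |psi|^2 dx = A^2 * sqrt(pi/(2*alpha)) = 1
A^2 = sqrt(2*alpha/pi)
= sqrt(2 * 4.906 / pi)
= 1.767274
A = sqrt(1.767274)
= 1.3294

1.3294


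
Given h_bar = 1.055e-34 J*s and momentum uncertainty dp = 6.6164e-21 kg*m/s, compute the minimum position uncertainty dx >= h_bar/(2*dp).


dx = h_bar / (2 * dp)
= 1.055e-34 / (2 * 6.6164e-21)
= 1.055e-34 / 1.3233e-20
= 7.9726e-15 m

7.9726e-15


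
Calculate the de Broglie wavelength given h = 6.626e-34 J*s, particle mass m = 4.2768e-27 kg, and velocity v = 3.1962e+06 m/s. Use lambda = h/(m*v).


lambda = h / (m * v)
= 6.626e-34 / (4.2768e-27 * 3.1962e+06)
= 6.626e-34 / 1.3670e-20
= 4.8473e-14 m

4.8473e-14


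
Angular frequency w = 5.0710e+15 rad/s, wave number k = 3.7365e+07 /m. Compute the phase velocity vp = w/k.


vp = w / k
= 5.0710e+15 / 3.7365e+07
= 1.3572e+08 m/s

1.3572e+08


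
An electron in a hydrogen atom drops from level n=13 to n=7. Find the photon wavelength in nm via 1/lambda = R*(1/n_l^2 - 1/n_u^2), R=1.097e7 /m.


1/lambda = R * (1/n_l^2 - 1/n_u^2)
= 1.097e7 * (1/7^2 - 1/13^2)
= 1.097e7 * (0.020408 - 0.005917)
= 1.097e7 * 0.014491
= 1.5897e+05 /m
lambda = 1 / 1.5897e+05 = 6290.6411 nm

6290.6411


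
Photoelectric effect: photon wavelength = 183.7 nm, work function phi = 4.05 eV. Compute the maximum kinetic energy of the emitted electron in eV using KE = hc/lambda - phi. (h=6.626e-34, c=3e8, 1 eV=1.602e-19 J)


E_photon = hc / lambda
= (6.626e-34)(3e8) / (183.7e-9)
= 1.0821e-18 J
= 6.7546 eV
KE = E_photon - phi
= 6.7546 - 4.05
= 2.7046 eV

2.7046


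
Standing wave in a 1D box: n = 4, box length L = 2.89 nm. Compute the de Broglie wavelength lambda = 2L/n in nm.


lambda = 2L / n
= 2 * 2.89 / 4
= 5.78 / 4
= 1.445 nm

1.445


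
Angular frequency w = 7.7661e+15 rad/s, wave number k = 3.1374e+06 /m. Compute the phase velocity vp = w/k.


vp = w / k
= 7.7661e+15 / 3.1374e+06
= 2.4753e+09 m/s

2.4753e+09


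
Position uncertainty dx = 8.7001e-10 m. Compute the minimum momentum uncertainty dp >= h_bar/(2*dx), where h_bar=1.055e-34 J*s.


dp = h_bar / (2 * dx)
= 1.055e-34 / (2 * 8.7001e-10)
= 1.055e-34 / 1.7400e-09
= 6.0631e-26 kg*m/s

6.0631e-26


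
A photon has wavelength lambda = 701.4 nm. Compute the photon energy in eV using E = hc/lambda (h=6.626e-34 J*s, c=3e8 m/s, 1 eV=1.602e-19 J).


E = hc / lambda
= (6.626e-34)(3e8) / (701.4e-9)
= 1.9878e-25 / 7.0140e-07
= 2.8340e-19 J
Converting to eV: 2.8340e-19 / 1.602e-19
= 1.7691 eV

1.7691


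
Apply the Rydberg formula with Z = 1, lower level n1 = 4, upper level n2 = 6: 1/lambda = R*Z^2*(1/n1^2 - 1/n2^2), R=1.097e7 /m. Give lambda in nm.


1/lambda = R * Z^2 * (1/n1^2 - 1/n2^2)
= 1.097e7 * 1^2 * (1/4^2 - 1/6^2)
= 1.097e7 * 1 * (0.0625 - 0.027778)
= 3.8090e+05 /m
lambda = 1 / 3.8090e+05
= 2625.3418 nm

2625.3418


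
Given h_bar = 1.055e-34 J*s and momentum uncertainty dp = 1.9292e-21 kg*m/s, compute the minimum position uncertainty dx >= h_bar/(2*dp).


dx = h_bar / (2 * dp)
= 1.055e-34 / (2 * 1.9292e-21)
= 1.055e-34 / 3.8584e-21
= 2.7343e-14 m

2.7343e-14


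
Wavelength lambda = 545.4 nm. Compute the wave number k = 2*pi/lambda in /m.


k = 2 * pi / lambda
= 6.2832 / (545.4e-9)
= 6.2832 / 5.4540e-07
= 1.1520e+07 /m

1.1520e+07


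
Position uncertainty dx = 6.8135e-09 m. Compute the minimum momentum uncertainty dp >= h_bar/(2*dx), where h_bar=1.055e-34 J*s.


dp = h_bar / (2 * dx)
= 1.055e-34 / (2 * 6.8135e-09)
= 1.055e-34 / 1.3627e-08
= 7.7420e-27 kg*m/s

7.7420e-27


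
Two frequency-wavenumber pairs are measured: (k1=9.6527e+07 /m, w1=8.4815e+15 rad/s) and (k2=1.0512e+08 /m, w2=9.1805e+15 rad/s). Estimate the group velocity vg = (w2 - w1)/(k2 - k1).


vg = (w2 - w1) / (k2 - k1)
= (9.1805e+15 - 8.4815e+15) / (1.0512e+08 - 9.6527e+07)
= 6.9900e+14 / 8.5930e+06
= 8.1345e+07 m/s

8.1345e+07


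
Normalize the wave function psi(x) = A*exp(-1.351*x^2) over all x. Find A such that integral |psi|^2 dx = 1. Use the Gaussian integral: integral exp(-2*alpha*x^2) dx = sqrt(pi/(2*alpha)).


integral |psi|^2 dx = A^2 * sqrt(pi/(2*alpha)) = 1
A^2 = sqrt(2*alpha/pi)
= sqrt(2 * 1.351 / pi)
= 0.927401
A = sqrt(0.927401)
= 0.963

0.963


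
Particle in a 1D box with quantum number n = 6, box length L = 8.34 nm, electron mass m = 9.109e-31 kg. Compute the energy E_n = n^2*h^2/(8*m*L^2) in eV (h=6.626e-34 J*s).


E = n^2 * h^2 / (8 * m * L^2)
= 6^2 * (6.626e-34)^2 / (8 * 9.109e-31 * (8.34e-9)^2)
= 36 * 4.3904e-67 / (8 * 9.109e-31 * 6.9556e-17)
= 3.1183e-20 J
= 0.1946 eV

0.1946


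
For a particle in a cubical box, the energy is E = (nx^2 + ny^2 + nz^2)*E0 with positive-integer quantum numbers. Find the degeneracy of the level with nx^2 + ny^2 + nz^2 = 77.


Enumerate all (nx, ny, nz) with nx^2 + ny^2 + nz^2 = 77:
(2,3,8)
(2,8,3)
(3,2,8)
(3,8,2)
(4,5,6)
(4,6,5)
(5,4,6)
(5,6,4)
(6,4,5)
(6,5,4)
(8,2,3)
(8,3,2)
Total degeneracy = 12

12


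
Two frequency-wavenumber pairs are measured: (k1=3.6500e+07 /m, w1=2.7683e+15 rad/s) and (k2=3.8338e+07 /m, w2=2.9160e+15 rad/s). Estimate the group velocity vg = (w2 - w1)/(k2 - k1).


vg = (w2 - w1) / (k2 - k1)
= (2.9160e+15 - 2.7683e+15) / (3.8338e+07 - 3.6500e+07)
= 1.4770e+14 / 1.8380e+06
= 8.0359e+07 m/s

8.0359e+07


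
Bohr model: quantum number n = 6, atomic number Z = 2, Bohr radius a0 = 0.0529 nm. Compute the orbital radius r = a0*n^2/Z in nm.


r = a0 * n^2 / Z
= 0.0529 * 6^2 / 2
= 0.0529 * 36 / 2
= 0.9522 nm

0.9522


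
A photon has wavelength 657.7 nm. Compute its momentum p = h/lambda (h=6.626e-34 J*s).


p = h / lambda
= 6.626e-34 / (657.7e-9)
= 6.626e-34 / 6.5770e-07
= 1.0075e-27 kg*m/s

1.0075e-27


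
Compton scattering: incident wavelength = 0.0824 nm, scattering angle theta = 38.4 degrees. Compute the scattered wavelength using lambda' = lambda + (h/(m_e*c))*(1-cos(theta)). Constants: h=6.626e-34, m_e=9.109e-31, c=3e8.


Compton wavelength: h/(m_e*c) = 2.4247e-12 m
d_lambda = 2.4247e-12 * (1 - cos(38.4 deg))
= 2.4247e-12 * 0.216307
= 5.2448e-13 m = 0.000524 nm
lambda' = 0.0824 + 0.000524
= 0.082924 nm

0.082924


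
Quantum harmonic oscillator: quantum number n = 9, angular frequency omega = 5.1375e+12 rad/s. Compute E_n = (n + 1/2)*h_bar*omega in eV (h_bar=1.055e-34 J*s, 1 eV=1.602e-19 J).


E = (n + 1/2) * h_bar * omega
= (9 + 0.5) * 1.055e-34 * 5.1375e+12
= 9.5 * 5.4201e-22
= 5.1491e-21 J
= 0.0321 eV

0.0321


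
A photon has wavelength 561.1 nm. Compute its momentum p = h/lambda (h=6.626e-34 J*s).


p = h / lambda
= 6.626e-34 / (561.1e-9)
= 6.626e-34 / 5.6110e-07
= 1.1809e-27 kg*m/s

1.1809e-27


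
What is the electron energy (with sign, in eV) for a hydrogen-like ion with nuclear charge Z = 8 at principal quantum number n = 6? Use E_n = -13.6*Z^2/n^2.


E_n = -13.6 * Z^2 / n^2
= -13.6 * 8^2 / 6^2
= -13.6 * 64 / 36
= -24.1778 eV

-24.1778


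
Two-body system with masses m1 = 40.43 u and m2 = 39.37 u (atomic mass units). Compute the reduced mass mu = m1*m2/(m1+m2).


mu = m1 * m2 / (m1 + m2)
= 40.43 * 39.37 / (40.43 + 39.37)
= 1591.7291 / 79.8
= 19.9465 u

19.9465


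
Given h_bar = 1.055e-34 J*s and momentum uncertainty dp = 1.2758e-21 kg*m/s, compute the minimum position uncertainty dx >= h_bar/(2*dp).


dx = h_bar / (2 * dp)
= 1.055e-34 / (2 * 1.2758e-21)
= 1.055e-34 / 2.5516e-21
= 4.1347e-14 m

4.1347e-14


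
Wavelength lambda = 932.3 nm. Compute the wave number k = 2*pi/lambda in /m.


k = 2 * pi / lambda
= 6.2832 / (932.3e-9)
= 6.2832 / 9.3230e-07
= 6.7394e+06 /m

6.7394e+06


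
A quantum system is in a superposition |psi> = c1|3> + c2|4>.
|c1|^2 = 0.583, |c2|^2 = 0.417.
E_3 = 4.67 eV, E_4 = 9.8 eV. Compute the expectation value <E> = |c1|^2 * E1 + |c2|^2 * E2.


<E> = |c1|^2 * E1 + |c2|^2 * E2
= 0.583 * 4.67 + 0.417 * 9.8
= 2.7226 + 4.0866
= 6.8092 eV

6.8092


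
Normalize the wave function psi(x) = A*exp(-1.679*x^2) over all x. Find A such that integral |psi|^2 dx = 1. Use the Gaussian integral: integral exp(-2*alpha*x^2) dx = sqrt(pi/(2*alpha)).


integral |psi|^2 dx = A^2 * sqrt(pi/(2*alpha)) = 1
A^2 = sqrt(2*alpha/pi)
= sqrt(2 * 1.679 / pi)
= 1.033869
A = sqrt(1.033869)
= 1.0168

1.0168


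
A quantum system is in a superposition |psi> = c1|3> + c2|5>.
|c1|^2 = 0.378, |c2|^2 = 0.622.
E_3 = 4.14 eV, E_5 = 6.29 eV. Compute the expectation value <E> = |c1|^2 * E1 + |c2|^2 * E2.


<E> = |c1|^2 * E1 + |c2|^2 * E2
= 0.378 * 4.14 + 0.622 * 6.29
= 1.5649 + 3.9124
= 5.4773 eV

5.4773


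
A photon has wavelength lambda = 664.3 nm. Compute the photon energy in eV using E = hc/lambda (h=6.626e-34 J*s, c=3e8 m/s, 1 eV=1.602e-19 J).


E = hc / lambda
= (6.626e-34)(3e8) / (664.3e-9)
= 1.9878e-25 / 6.6430e-07
= 2.9923e-19 J
Converting to eV: 2.9923e-19 / 1.602e-19
= 1.8679 eV

1.8679


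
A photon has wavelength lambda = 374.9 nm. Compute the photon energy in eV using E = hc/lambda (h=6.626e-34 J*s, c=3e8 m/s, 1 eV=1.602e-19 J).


E = hc / lambda
= (6.626e-34)(3e8) / (374.9e-9)
= 1.9878e-25 / 3.7490e-07
= 5.3022e-19 J
Converting to eV: 5.3022e-19 / 1.602e-19
= 3.3097 eV

3.3097


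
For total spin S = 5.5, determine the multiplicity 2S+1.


Spin multiplicity = 2S + 1
= 2 * 5.5 + 1
= 11.0 + 1
= 12

12


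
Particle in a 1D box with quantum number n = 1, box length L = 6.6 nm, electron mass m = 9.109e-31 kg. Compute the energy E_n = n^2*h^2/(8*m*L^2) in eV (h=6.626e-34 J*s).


E = n^2 * h^2 / (8 * m * L^2)
= 1^2 * (6.626e-34)^2 / (8 * 9.109e-31 * (6.6e-9)^2)
= 1 * 4.3904e-67 / (8 * 9.109e-31 * 4.3560e-17)
= 1.3831e-21 J
= 0.0086 eV

0.0086


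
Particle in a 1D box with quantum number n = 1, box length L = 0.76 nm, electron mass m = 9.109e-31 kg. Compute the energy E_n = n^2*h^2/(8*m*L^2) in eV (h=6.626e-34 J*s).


E = n^2 * h^2 / (8 * m * L^2)
= 1^2 * (6.626e-34)^2 / (8 * 9.109e-31 * (0.76e-9)^2)
= 1 * 4.3904e-67 / (8 * 9.109e-31 * 5.7760e-19)
= 1.0431e-19 J
= 0.6511 eV

0.6511


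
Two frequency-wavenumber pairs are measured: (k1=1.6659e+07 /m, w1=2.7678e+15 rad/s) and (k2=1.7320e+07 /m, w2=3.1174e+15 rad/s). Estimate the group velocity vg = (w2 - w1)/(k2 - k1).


vg = (w2 - w1) / (k2 - k1)
= (3.1174e+15 - 2.7678e+15) / (1.7320e+07 - 1.6659e+07)
= 3.4960e+14 / 6.6100e+05
= 5.2890e+08 m/s

5.2890e+08


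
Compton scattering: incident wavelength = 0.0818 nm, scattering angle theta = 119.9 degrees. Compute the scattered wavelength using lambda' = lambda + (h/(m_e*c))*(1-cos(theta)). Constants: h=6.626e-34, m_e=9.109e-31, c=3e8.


Compton wavelength: h/(m_e*c) = 2.4247e-12 m
d_lambda = 2.4247e-12 * (1 - cos(119.9 deg))
= 2.4247e-12 * 1.498488
= 3.6334e-12 m = 0.003633 nm
lambda' = 0.0818 + 0.003633
= 0.085433 nm

0.085433


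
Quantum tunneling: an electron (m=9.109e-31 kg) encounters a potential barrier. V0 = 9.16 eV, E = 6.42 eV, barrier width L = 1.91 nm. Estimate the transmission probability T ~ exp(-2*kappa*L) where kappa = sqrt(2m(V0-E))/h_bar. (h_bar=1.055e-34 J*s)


V0 - E = 2.74 eV = 4.3895e-19 J
kappa = sqrt(2 * m * (V0-E)) / h_bar
= sqrt(2 * 9.109e-31 * 4.3895e-19) / 1.055e-34
= 8.4763e+09 /m
2*kappa*L = 2 * 8.4763e+09 * 1.91e-9
= 32.3793
T = exp(-32.3793) = 8.666383e-15

8.666383e-15


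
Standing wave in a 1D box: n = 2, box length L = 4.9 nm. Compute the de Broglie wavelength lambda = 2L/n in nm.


lambda = 2L / n
= 2 * 4.9 / 2
= 9.8 / 2
= 4.9 nm

4.9


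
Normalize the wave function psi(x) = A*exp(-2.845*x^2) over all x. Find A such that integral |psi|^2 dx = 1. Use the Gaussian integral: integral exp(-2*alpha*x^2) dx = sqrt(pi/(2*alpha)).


integral |psi|^2 dx = A^2 * sqrt(pi/(2*alpha)) = 1
A^2 = sqrt(2*alpha/pi)
= sqrt(2 * 2.845 / pi)
= 1.345802
A = sqrt(1.345802)
= 1.1601

1.1601


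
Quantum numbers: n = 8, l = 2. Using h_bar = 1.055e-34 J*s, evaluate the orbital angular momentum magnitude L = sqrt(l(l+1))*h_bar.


L = sqrt(l*(l+1)) * h_bar
= sqrt(2 * 3) * 1.055e-34
= sqrt(6) * 1.055e-34
= 2.4495 * 1.055e-34
= 2.5842e-34 J*s

2.5842e-34


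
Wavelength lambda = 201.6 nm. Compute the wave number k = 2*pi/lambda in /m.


k = 2 * pi / lambda
= 6.2832 / (201.6e-9)
= 6.2832 / 2.0160e-07
= 3.1167e+07 /m

3.1167e+07


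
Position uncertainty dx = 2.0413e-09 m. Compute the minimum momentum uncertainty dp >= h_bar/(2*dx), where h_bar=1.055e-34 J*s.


dp = h_bar / (2 * dx)
= 1.055e-34 / (2 * 2.0413e-09)
= 1.055e-34 / 4.0826e-09
= 2.5841e-26 kg*m/s

2.5841e-26


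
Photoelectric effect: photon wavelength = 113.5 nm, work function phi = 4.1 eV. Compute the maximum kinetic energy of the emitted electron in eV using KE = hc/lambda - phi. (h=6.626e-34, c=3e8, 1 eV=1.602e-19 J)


E_photon = hc / lambda
= (6.626e-34)(3e8) / (113.5e-9)
= 1.7514e-18 J
= 10.9324 eV
KE = E_photon - phi
= 10.9324 - 4.1
= 6.8324 eV

6.8324


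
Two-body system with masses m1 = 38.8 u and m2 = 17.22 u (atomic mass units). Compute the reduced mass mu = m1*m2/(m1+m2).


mu = m1 * m2 / (m1 + m2)
= 38.8 * 17.22 / (38.8 + 17.22)
= 668.136 / 56.02
= 11.9267 u

11.9267


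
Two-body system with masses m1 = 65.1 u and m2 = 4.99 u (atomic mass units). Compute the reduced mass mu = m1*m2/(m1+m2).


mu = m1 * m2 / (m1 + m2)
= 65.1 * 4.99 / (65.1 + 4.99)
= 324.849 / 70.09
= 4.6347 u

4.6347


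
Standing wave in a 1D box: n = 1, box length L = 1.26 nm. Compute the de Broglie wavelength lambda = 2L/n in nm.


lambda = 2L / n
= 2 * 1.26 / 1
= 2.52 / 1
= 2.52 nm

2.52


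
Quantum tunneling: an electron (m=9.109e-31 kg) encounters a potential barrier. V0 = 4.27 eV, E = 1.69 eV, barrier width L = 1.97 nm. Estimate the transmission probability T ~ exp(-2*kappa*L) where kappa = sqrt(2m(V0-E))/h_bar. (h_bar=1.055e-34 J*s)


V0 - E = 2.58 eV = 4.1332e-19 J
kappa = sqrt(2 * m * (V0-E)) / h_bar
= sqrt(2 * 9.109e-31 * 4.1332e-19) / 1.055e-34
= 8.2251e+09 /m
2*kappa*L = 2 * 8.2251e+09 * 1.97e-9
= 32.4067
T = exp(-32.4067) = 8.432099e-15

8.432099e-15


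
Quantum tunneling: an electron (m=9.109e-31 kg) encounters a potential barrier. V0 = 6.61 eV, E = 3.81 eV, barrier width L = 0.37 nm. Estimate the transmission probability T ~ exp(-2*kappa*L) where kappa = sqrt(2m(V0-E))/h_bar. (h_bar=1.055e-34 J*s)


V0 - E = 2.8 eV = 4.4856e-19 J
kappa = sqrt(2 * m * (V0-E)) / h_bar
= sqrt(2 * 9.109e-31 * 4.4856e-19) / 1.055e-34
= 8.5686e+09 /m
2*kappa*L = 2 * 8.5686e+09 * 0.37e-9
= 6.3407
T = exp(-6.3407) = 1.762999e-03

1.762999e-03


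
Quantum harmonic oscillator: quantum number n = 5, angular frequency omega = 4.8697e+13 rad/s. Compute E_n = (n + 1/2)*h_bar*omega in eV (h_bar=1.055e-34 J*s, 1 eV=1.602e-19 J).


E = (n + 1/2) * h_bar * omega
= (5 + 0.5) * 1.055e-34 * 4.8697e+13
= 5.5 * 5.1375e-21
= 2.8256e-20 J
= 0.1764 eV

0.1764


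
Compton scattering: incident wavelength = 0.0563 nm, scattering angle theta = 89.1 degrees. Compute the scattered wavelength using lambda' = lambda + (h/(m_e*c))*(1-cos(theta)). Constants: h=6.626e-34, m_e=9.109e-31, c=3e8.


Compton wavelength: h/(m_e*c) = 2.4247e-12 m
d_lambda = 2.4247e-12 * (1 - cos(89.1 deg))
= 2.4247e-12 * 0.984293
= 2.3866e-12 m = 0.002387 nm
lambda' = 0.0563 + 0.002387
= 0.058687 nm

0.058687


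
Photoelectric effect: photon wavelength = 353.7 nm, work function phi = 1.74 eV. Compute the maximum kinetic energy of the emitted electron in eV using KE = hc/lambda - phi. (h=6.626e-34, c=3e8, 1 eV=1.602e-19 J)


E_photon = hc / lambda
= (6.626e-34)(3e8) / (353.7e-9)
= 5.6200e-19 J
= 3.5081 eV
KE = E_photon - phi
= 3.5081 - 1.74
= 1.7681 eV

1.7681


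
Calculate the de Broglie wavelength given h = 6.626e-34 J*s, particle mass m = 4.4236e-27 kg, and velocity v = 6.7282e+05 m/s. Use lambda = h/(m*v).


lambda = h / (m * v)
= 6.626e-34 / (4.4236e-27 * 6.7282e+05)
= 6.626e-34 / 2.9763e-21
= 2.2263e-13 m

2.2263e-13


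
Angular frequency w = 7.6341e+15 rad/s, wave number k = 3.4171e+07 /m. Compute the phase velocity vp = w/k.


vp = w / k
= 7.6341e+15 / 3.4171e+07
= 2.2341e+08 m/s

2.2341e+08


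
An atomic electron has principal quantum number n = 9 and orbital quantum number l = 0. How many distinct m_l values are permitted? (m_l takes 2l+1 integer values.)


m_l ranges from -l to +l in integer steps
So m_l goes from -0 to +0
Count = 2l + 1 = 2*0 + 1
= 1

1


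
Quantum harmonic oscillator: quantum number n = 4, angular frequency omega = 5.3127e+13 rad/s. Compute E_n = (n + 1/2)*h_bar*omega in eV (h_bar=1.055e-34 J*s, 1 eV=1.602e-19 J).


E = (n + 1/2) * h_bar * omega
= (4 + 0.5) * 1.055e-34 * 5.3127e+13
= 4.5 * 5.6049e-21
= 2.5222e-20 J
= 0.1574 eV

0.1574
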